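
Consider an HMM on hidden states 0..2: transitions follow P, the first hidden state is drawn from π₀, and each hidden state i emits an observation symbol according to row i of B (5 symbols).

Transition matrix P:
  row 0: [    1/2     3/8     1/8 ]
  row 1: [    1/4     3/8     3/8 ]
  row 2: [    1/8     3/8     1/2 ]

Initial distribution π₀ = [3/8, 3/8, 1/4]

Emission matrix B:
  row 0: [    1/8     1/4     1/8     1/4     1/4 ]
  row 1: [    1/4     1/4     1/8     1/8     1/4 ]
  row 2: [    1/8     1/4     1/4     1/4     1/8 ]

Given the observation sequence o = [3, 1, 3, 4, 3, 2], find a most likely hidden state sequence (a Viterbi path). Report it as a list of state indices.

t=0: δ = [9.375e-02, 4.688e-02, 6.250e-02]  (obs o_0=3)
t=1: δ = [1.172e-02, 8.789e-03, 7.812e-03]  ψ = [0, 0, 2]  (obs o_1=1)
t=2: δ = [1.465e-03, 5.493e-04, 9.766e-04]  ψ = [0, 0, 2]  (obs o_2=3)
t=3: δ = [1.831e-04, 1.373e-04, 6.104e-05]  ψ = [0, 0, 2]  (obs o_3=4)
t=4: δ = [2.289e-05, 8.583e-06, 1.287e-05]  ψ = [0, 0, 1]  (obs o_4=3)
t=5: δ = [1.431e-06, 1.073e-06, 1.609e-06]  ψ = [0, 0, 2]  (obs o_5=2)
backtrack: best end state = 2; path = [0, 0, 0, 1, 2, 2]

path = [0, 0, 0, 1, 2, 2]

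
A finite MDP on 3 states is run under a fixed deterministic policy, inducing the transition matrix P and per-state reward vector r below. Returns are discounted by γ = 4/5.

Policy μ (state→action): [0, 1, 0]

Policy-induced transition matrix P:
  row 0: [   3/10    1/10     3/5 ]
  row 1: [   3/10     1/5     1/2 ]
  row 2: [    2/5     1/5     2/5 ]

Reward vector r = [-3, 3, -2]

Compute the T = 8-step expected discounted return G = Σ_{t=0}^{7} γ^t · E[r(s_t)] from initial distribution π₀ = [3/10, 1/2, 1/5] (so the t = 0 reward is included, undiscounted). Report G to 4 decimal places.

G = -4.5645

t=0: π = [0.3000, 0.5000, 0.2000], E[r] = 0.2000, γ^t·E[r] = 0.200000, running G = 0.200000
t=1: π = [0.3200, 0.1700, 0.5100], E[r] = -1.4700, γ^t·E[r] = -1.176000, running G = -0.976000
t=2: π = [0.3510, 0.1680, 0.4810], E[r] = -1.5110, γ^t·E[r] = -0.967040, running G = -1.943040
t=3: π = [0.3481, 0.1649, 0.4870], E[r] = -1.5236, γ^t·E[r] = -0.780083, running G = -2.723123
t=4: π = [0.3487, 0.1652, 0.4861], E[r] = -1.5228, γ^t·E[r] = -0.623718, running G = -3.346842
t=5: π = [0.3486, 0.1651, 0.4863], E[r] = -1.5230, γ^t·E[r] = -0.499044, running G = -3.845885
t=6: π = [0.3486, 0.1651, 0.4862], E[r] = -1.5229, γ^t·E[r] = -0.399227, running G = -4.245113
t=7: π = [0.3486, 0.1651, 0.4862], E[r] = -1.5229, γ^t·E[r] = -0.319383, running G = -4.564496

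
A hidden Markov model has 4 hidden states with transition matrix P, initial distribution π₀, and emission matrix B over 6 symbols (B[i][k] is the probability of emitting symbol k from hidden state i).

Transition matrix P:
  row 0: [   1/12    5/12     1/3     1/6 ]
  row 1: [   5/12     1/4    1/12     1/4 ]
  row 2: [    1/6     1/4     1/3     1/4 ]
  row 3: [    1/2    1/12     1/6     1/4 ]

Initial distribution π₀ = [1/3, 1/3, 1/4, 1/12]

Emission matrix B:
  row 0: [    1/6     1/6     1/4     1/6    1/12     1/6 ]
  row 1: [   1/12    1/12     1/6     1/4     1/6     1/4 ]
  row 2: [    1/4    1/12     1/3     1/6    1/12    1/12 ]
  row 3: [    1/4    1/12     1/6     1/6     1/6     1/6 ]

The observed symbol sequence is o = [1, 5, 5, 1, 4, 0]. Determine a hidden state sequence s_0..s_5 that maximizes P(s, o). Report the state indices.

path = [0, 1, 1, 0, 1, 0]

t=0: δ = [5.556e-02, 2.778e-02, 2.083e-02, 6.944e-03]  (obs o_0=1)
t=1: δ = [1.929e-03, 5.787e-03, 1.543e-03, 1.543e-03]  ψ = [1, 0, 0, 0]  (obs o_1=5)
t=2: δ = [4.019e-04, 3.617e-04, 5.358e-05, 2.411e-04]  ψ = [1, 1, 0, 1]  (obs o_2=5)
t=3: δ = [2.512e-05, 1.395e-05, 1.116e-05, 7.535e-06]  ψ = [1, 0, 0, 1]  (obs o_3=1)
t=4: δ = [4.845e-07, 1.744e-06, 6.977e-07, 6.977e-07]  ψ = [1, 0, 0, 0]  (obs o_4=4)
t=5: δ = [1.211e-07, 3.634e-08, 5.814e-08, 1.090e-07]  ψ = [1, 1, 2, 1]  (obs o_5=0)
backtrack: best end state = 0; path = [0, 1, 1, 0, 1, 0]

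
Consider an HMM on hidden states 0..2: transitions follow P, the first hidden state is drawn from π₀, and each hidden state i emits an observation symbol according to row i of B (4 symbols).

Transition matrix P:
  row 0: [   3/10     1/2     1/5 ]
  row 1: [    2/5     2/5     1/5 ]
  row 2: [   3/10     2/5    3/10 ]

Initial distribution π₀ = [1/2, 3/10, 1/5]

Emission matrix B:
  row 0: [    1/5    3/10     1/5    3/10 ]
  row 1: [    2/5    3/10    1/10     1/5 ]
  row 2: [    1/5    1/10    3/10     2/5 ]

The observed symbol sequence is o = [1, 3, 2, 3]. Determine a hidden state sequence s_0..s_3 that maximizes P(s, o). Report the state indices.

path = [0, 2, 2, 2]

t=0: δ = [1.500e-01, 9.000e-02, 2.000e-02]  (obs o_0=1)
t=1: δ = [1.350e-02, 1.500e-02, 1.200e-02]  ψ = [0, 0, 0]  (obs o_1=3)
t=2: δ = [1.200e-03, 6.750e-04, 1.080e-03]  ψ = [1, 0, 2]  (obs o_2=2)
t=3: δ = [1.080e-04, 1.200e-04, 1.296e-04]  ψ = [0, 0, 2]  (obs o_3=3)
backtrack: best end state = 2; path = [0, 2, 2, 2]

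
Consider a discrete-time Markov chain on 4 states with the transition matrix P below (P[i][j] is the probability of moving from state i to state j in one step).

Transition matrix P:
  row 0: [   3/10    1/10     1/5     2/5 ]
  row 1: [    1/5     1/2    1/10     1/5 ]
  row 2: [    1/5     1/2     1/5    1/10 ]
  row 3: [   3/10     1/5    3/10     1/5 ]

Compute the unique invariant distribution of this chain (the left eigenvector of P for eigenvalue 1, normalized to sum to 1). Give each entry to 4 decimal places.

π = [0.2478, 0.3317, 0.1899, 0.2306]

Balance equations π_j = Σ_i π_i·P[i][j]:
  π_0 = 3/10·π_0 + 1/5·π_1 + 1/5·π_2 + 3/10·π_3
  π_1 = 1/10·π_0 + 1/2·π_1 + 1/2·π_2 + 1/5·π_3
  π_2 = 1/5·π_0 + 1/10·π_1 + 1/5·π_2 + 3/10·π_3
  normalize: π_0 + π_1 + π_2 + π_3 = 1
Solving the linear system gives exactly π = [201/811, 269/811, 154/811, 187/811].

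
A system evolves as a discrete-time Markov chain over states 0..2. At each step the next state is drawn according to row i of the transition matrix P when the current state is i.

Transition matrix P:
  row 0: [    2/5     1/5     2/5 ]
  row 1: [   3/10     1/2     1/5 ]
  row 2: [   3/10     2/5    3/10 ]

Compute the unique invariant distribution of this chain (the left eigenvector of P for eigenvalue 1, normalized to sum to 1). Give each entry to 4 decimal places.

π = [0.3333, 0.3704, 0.2963]

Balance equations π_j = Σ_i π_i·P[i][j]:
  π_0 = 2/5·π_0 + 3/10·π_1 + 3/10·π_2
  π_1 = 1/5·π_0 + 1/2·π_1 + 2/5·π_2
  normalize: π_0 + π_1 + π_2 = 1
Solving the linear system gives exactly π = [1/3, 10/27, 8/27].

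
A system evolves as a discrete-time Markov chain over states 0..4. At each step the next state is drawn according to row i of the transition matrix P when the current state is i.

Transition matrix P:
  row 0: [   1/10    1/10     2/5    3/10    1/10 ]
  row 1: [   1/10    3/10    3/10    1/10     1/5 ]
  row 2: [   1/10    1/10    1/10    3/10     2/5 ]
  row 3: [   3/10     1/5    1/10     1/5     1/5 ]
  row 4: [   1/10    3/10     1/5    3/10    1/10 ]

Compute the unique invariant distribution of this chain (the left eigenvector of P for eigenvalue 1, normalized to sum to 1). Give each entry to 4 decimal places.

Balance equations π_j = Σ_i π_i·P[i][j]:
  π_0 = 1/10·π_0 + 1/10·π_1 + 1/10·π_2 + 3/10·π_3 + 1/10·π_4
  π_1 = 1/10·π_0 + 3/10·π_1 + 1/10·π_2 + 1/5·π_3 + 3/10·π_4
  π_2 = 2/5·π_0 + 3/10·π_1 + 1/10·π_2 + 1/10·π_3 + 1/5·π_4
  π_3 = 3/10·π_0 + 1/10·π_1 + 3/10·π_2 + 1/5·π_3 + 3/10·π_4
  normalize: π_0 + π_1 + π_2 + π_3 + π_4 = 1
Solving the linear system gives exactly π = [5/34, 7/34, 7/34, 4/17, 7/34].

π = [0.1471, 0.2059, 0.2059, 0.2353, 0.2059]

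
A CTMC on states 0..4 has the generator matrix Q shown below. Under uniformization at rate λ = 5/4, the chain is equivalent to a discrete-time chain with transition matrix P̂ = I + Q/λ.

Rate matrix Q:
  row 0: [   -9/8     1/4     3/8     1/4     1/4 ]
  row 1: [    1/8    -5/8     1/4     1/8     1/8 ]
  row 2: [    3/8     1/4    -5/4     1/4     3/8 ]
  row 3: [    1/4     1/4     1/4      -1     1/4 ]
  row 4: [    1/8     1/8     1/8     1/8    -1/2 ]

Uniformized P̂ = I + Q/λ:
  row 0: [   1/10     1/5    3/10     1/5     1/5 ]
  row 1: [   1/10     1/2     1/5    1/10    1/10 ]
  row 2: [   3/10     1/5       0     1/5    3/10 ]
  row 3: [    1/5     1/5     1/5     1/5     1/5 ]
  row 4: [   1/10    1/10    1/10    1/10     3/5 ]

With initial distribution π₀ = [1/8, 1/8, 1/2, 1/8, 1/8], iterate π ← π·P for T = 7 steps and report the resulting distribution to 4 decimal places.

t=0: π = [0.1250, 0.1250, 0.5000, 0.1250, 0.1250]
t=1: π = [0.2125, 0.2250, 0.1000, 0.1750, 0.2875]
t=2: π = [0.1375, 0.2388, 0.1725, 0.1488, 0.3025]
t=3: π = [0.1494, 0.2414, 0.1490, 0.1459, 0.3144]
t=4: π = [0.1444, 0.2410, 0.1537, 0.1444, 0.3165]
t=5: π = [0.1452, 0.2406, 0.1520, 0.1443, 0.3179]
t=6: π = [0.1448, 0.2404, 0.1523, 0.1441, 0.3183]
t=7: π = [0.1449, 0.2403, 0.1522, 0.1441, 0.3185]

π = [0.1449, 0.2403, 0.1522, 0.1441, 0.3185]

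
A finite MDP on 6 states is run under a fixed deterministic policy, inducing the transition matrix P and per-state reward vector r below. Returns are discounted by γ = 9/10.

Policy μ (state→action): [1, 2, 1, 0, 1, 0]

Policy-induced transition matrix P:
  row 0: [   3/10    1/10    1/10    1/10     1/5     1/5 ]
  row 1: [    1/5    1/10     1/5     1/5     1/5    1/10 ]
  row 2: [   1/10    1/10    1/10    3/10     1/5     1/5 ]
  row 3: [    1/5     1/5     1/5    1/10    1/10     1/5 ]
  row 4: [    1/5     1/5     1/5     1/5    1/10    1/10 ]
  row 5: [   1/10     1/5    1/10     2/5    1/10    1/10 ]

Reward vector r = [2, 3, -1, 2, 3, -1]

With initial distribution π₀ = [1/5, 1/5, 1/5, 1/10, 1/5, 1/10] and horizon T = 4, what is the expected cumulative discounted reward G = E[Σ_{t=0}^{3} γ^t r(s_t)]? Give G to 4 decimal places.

t=0: π = [0.2000, 0.2000, 0.2000, 0.1000, 0.2000, 0.1000], E[r] = 1.5000, γ^t·E[r] = 1.500000, running G = 1.500000
t=1: π = [0.1900, 0.1400, 0.1500, 0.2100, 0.1600, 0.1500], E[r] = 1.4000, γ^t·E[r] = 1.260000, running G = 2.760000
t=2: π = [0.1890, 0.1520, 0.1510, 0.2050, 0.1480, 0.1550], E[r] = 1.3820, γ^t·E[r] = 1.119420, running G = 3.879420
t=3: π = [0.1883, 0.1508, 0.1505, 0.2067, 0.1492, 0.1545], E[r] = 1.3850, γ^t·E[r] = 1.009665, running G = 4.889085

G = 4.8891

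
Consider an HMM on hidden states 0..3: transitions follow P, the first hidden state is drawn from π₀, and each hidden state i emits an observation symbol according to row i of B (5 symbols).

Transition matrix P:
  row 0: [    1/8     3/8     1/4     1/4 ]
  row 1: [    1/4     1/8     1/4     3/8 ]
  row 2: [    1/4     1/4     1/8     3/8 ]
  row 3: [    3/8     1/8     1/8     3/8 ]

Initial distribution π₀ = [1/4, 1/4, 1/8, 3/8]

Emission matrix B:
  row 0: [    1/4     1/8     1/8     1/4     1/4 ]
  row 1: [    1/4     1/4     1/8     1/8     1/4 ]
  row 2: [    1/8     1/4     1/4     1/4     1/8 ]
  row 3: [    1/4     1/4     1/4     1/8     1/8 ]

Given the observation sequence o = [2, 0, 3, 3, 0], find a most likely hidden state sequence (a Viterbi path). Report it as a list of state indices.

path = [3, 3, 0, 2, 3]

t=0: δ = [3.125e-02, 3.125e-02, 3.125e-02, 9.375e-02]  (obs o_0=2)
t=1: δ = [8.789e-03, 2.930e-03, 1.465e-03, 8.789e-03]  ψ = [3, 0, 3, 3]  (obs o_1=0)
t=2: δ = [8.240e-04, 4.120e-04, 5.493e-04, 4.120e-04]  ψ = [3, 0, 0, 3]  (obs o_2=3)
t=3: δ = [3.862e-05, 3.862e-05, 5.150e-05, 2.575e-05]  ψ = [3, 0, 0, 0]  (obs o_3=3)
t=4: δ = [3.219e-06, 3.621e-06, 1.207e-06, 4.828e-06]  ψ = [2, 0, 0, 2]  (obs o_4=0)
backtrack: best end state = 3; path = [3, 3, 0, 2, 3]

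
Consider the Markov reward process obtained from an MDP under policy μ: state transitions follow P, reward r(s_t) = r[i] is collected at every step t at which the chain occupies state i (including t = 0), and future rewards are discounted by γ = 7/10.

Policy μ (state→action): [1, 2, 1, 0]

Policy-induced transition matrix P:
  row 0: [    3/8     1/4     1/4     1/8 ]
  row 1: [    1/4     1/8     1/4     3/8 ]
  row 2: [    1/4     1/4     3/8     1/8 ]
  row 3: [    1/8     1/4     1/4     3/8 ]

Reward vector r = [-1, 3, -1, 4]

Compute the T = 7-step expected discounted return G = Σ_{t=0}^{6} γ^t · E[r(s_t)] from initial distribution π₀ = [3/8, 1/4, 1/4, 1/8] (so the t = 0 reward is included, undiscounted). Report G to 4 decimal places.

G = 2.7698

t=0: π = [0.3750, 0.2500, 0.2500, 0.1250], E[r] = 0.6250, γ^t·E[r] = 0.625000, running G = 0.625000
t=1: π = [0.2813, 0.2188, 0.2813, 0.2188], E[r] = 0.9688, γ^t·E[r] = 0.678125, running G = 1.303125
t=2: π = [0.2578, 0.2227, 0.2852, 0.2344], E[r] = 1.0625, γ^t·E[r] = 0.520625, running G = 1.823750
t=3: π = [0.2529, 0.2222, 0.2856, 0.2393], E[r] = 1.0850, γ^t·E[r] = 0.372142, running G = 2.195892
t=4: π = [0.2517, 0.2222, 0.2857, 0.2404], E[r] = 1.0907, γ^t·E[r] = 0.261877, running G = 2.457768
t=5: π = [0.2514, 0.2222, 0.2857, 0.2406], E[r] = 1.0921, γ^t·E[r] = 0.183552, running G = 2.641320
t=6: π = [0.2513, 0.2222, 0.2857, 0.2407], E[r] = 1.0925, γ^t·E[r] = 0.128528, running G = 2.769849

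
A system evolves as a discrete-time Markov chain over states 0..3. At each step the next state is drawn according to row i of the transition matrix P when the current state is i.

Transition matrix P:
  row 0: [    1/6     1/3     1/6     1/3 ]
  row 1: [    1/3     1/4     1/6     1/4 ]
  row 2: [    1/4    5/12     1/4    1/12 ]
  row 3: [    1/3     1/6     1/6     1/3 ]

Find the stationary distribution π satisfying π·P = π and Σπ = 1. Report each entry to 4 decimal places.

π = [0.2727, 0.2810, 0.1818, 0.2645]

Balance equations π_j = Σ_i π_i·P[i][j]:
  π_0 = 1/6·π_0 + 1/3·π_1 + 1/4·π_2 + 1/3·π_3
  π_1 = 1/3·π_0 + 1/4·π_1 + 5/12·π_2 + 1/6·π_3
  π_2 = 1/6·π_0 + 1/6·π_1 + 1/4·π_2 + 1/6·π_3
  normalize: π_0 + π_1 + π_2 + π_3 = 1
Solving the linear system gives exactly π = [3/11, 34/121, 2/11, 32/121].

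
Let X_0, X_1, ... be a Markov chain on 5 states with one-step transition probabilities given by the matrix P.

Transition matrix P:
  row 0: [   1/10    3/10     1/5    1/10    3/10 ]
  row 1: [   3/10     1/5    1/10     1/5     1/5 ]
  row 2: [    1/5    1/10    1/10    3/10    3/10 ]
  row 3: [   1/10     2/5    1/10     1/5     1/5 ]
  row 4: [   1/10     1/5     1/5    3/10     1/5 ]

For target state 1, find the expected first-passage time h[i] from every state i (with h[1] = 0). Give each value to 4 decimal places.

First-step conditioning: h[1] = 0; for i ≠ 1, h[i] = 1 + Σ_k P[i][k]·h[k].
  h[0] = 1 + 1/10·h[0] + 1/5·h[2] + 1/10·h[3] + 3/10·h[4]
  h[2] = 1 + 1/5·h[0] + 1/10·h[2] + 3/10·h[3] + 3/10·h[4]
  h[3] = 1 + 1/10·h[0] + 1/10·h[2] + 1/5·h[3] + 1/5·h[4]
  h[4] = 1 + 1/10·h[0] + 1/5·h[2] + 3/10·h[3] + 1/5·h[4]
Solving the 4×4 linear system over states ≠ 1 gives exactly h = [5665/1486, 0, 6555/1486, 4895/1486, 3020/743] (h[1] = 0 is the target).

h = [3.8122, 0.0000, 4.4112, 3.2941, 4.0646]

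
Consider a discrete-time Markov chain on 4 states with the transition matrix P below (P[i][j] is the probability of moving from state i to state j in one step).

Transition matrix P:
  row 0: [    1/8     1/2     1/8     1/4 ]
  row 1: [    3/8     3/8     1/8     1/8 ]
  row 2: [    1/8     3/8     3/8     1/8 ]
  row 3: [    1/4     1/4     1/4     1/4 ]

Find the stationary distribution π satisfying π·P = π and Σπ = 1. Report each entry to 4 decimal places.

Balance equations π_j = Σ_i π_i·P[i][j]:
  π_0 = 1/8·π_0 + 3/8·π_1 + 1/8·π_2 + 1/4·π_3
  π_1 = 1/2·π_0 + 3/8·π_1 + 3/8·π_2 + 1/4·π_3
  π_2 = 1/8·π_0 + 1/8·π_1 + 3/8·π_2 + 1/4·π_3
  normalize: π_0 + π_1 + π_2 + π_3 = 1
Solving the linear system gives exactly π = [26/107, 41/107, 21/107, 19/107].

π = [0.2430, 0.3832, 0.1963, 0.1776]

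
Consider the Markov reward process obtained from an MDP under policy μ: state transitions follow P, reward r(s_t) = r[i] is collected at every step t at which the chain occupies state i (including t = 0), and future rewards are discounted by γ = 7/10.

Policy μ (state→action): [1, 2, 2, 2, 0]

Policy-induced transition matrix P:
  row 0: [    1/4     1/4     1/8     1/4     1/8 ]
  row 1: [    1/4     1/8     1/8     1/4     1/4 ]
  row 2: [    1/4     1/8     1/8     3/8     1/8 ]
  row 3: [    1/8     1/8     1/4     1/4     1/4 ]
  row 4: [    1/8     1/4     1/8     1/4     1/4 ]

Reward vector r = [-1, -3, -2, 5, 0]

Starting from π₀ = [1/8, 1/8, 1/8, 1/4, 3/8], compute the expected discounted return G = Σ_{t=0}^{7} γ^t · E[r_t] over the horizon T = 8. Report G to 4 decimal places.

G = 1.1556

t=0: π = [0.1250, 0.1250, 0.1250, 0.2500, 0.3750], E[r] = 0.5000, γ^t·E[r] = 0.500000, running G = 0.500000
t=1: π = [0.1719, 0.1875, 0.1563, 0.2656, 0.2188], E[r] = 0.2813, γ^t·E[r] = 0.196875, running G = 0.696875
t=2: π = [0.1895, 0.1738, 0.1582, 0.2695, 0.2090], E[r] = 0.3203, γ^t·E[r] = 0.156953, running G = 0.853828
t=3: π = [0.1902, 0.1748, 0.1587, 0.2698, 0.2065], E[r] = 0.3169, γ^t·E[r] = 0.108695, running G = 0.962523
t=4: π = [0.1905, 0.1746, 0.1587, 0.2698, 0.2064], E[r] = 0.3175, γ^t·E[r] = 0.076233, running G = 1.038756
t=5: π = [0.1905, 0.1746, 0.1587, 0.2698, 0.2064], E[r] = 0.3175, γ^t·E[r] = 0.053354, running G = 1.092110
t=6: π = [0.1905, 0.1746, 0.1587, 0.2698, 0.2063], E[r] = 0.3175, γ^t·E[r] = 0.037349, running G = 1.129459
t=7: π = [0.1905, 0.1746, 0.1587, 0.2698, 0.2063], E[r] = 0.3175, γ^t·E[r] = 0.026144, running G = 1.155603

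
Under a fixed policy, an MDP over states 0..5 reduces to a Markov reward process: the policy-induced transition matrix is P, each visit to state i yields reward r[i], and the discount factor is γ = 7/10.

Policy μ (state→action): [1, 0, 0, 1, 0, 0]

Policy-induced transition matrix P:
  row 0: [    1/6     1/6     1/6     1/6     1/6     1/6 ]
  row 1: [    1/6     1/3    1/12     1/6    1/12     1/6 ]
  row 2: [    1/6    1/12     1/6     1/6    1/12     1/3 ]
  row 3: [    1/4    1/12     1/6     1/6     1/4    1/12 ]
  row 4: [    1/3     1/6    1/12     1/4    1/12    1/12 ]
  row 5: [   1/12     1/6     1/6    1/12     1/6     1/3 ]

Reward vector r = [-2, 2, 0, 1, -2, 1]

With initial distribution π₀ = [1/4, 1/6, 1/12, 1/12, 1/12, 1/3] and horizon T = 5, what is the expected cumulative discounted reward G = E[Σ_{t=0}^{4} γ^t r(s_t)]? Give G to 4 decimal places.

G = 0.2205

t=0: π = [0.2500, 0.1667, 0.0833, 0.0833, 0.0833, 0.3333], E[r] = 0.0833, γ^t·E[r] = 0.083333, running G = 0.083333
t=1: π = [0.1597, 0.1806, 0.1458, 0.1458, 0.1458, 0.2222], E[r] = 0.1181, γ^t·E[r] = 0.082639, running G = 0.165972
t=2: π = [0.1846, 0.1725, 0.1395, 0.1603, 0.1395, 0.2037], E[r] = 0.0608, γ^t·E[r] = 0.029774, running G = 0.195747
t=3: π = [0.1863, 0.1704, 0.1407, 0.1613, 0.1424, 0.1989], E[r] = 0.0436, γ^t·E[r] = 0.014970, running G = 0.210716
t=4: π = [0.1873, 0.1699, 0.1406, 0.1620, 0.1423, 0.1979], E[r] = 0.0405, γ^t·E[r] = 0.009735, running G = 0.220451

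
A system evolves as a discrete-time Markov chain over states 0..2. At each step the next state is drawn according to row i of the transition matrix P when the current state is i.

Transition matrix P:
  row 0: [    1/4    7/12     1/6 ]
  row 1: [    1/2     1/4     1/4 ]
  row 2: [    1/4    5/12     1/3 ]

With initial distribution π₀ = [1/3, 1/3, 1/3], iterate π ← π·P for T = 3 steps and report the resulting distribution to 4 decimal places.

t=0: π = [0.3333, 0.3333, 0.3333]
t=1: π = [0.3333, 0.4167, 0.2500]
t=2: π = [0.3542, 0.4028, 0.2431]
t=3: π = [0.3507, 0.4086, 0.2407]

π = [0.3507, 0.4086, 0.2407]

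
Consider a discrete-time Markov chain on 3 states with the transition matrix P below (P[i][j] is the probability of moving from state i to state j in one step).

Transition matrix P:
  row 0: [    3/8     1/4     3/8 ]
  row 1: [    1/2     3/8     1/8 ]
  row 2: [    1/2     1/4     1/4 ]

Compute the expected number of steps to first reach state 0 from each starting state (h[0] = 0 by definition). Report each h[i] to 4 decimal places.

h = [0.0000, 2.0000, 2.0000]

First-step conditioning: h[0] = 0; for i ≠ 0, h[i] = 1 + Σ_k P[i][k]·h[k].
  h[1] = 1 + 3/8·h[1] + 1/8·h[2]
  h[2] = 1 + 1/4·h[1] + 1/4·h[2]
Solving the 2×2 linear system over states ≠ 0 gives exactly h = [0, 2, 2] (h[0] = 0 is the target).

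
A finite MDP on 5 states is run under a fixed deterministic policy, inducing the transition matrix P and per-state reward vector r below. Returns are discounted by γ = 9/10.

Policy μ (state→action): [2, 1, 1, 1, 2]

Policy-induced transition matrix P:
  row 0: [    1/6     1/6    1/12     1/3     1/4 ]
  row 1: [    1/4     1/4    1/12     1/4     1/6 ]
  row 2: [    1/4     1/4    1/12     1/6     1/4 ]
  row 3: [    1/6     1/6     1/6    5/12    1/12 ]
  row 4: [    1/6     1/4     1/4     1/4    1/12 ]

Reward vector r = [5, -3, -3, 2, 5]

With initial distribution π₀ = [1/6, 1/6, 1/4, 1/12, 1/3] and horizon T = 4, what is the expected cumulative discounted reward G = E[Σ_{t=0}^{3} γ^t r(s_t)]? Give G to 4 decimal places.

G = 4.5931

t=0: π = [0.1667, 0.1667, 0.2500, 0.0833, 0.3333], E[r] = 1.4167, γ^t·E[r] = 1.416667, running G = 1.416667
t=1: π = [0.2014, 0.2292, 0.1458, 0.2569, 0.1667], E[r] = 1.2292, γ^t·E[r] = 1.106250, running G = 2.522917
t=2: π = [0.1979, 0.2118, 0.1325, 0.2975, 0.1603], E[r] = 1.3530, γ^t·E[r] = 1.095938, running G = 3.618854
t=3: π = [0.1954, 0.2087, 0.1348, 0.3050, 0.1561], E[r] = 1.3365, γ^t·E[r] = 0.974285, running G = 4.593139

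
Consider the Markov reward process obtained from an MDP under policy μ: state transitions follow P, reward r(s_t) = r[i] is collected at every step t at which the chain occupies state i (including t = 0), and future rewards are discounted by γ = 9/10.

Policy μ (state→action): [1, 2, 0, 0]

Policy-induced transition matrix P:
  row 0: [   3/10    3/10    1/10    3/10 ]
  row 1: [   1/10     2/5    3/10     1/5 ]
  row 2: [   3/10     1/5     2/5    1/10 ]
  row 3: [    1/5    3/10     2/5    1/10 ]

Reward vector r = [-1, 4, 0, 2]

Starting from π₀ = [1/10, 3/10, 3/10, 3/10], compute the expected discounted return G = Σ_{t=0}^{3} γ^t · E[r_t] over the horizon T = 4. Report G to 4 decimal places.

t=0: π = [0.1000, 0.3000, 0.3000, 0.3000], E[r] = 1.7000, γ^t·E[r] = 1.700000, running G = 1.700000
t=1: π = [0.2100, 0.3000, 0.3400, 0.1500], E[r] = 1.2900, γ^t·E[r] = 1.161000, running G = 2.861000
t=2: π = [0.2250, 0.2960, 0.3070, 0.1720], E[r] = 1.3030, γ^t·E[r] = 1.055430, running G = 3.916430
t=3: π = [0.2236, 0.2989, 0.3029, 0.1746], E[r] = 1.3212, γ^t·E[r] = 0.963155, running G = 4.879585

G = 4.8796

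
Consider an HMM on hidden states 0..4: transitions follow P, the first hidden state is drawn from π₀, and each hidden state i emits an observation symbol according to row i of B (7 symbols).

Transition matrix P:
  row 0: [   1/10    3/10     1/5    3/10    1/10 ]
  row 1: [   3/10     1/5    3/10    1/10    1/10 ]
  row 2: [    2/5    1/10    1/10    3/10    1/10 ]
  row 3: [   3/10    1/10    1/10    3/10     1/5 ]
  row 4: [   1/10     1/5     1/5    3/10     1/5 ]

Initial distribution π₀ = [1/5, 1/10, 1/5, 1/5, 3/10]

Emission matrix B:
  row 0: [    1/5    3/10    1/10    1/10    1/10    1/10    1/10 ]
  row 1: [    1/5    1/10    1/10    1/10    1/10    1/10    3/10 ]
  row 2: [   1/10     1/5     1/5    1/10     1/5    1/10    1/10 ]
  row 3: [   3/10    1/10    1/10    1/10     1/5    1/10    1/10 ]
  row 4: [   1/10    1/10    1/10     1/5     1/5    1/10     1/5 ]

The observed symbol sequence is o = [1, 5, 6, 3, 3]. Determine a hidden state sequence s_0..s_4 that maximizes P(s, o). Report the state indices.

path = [2, 0, 1, 2, 0]

t=0: δ = [6.000e-02, 1.000e-02, 4.000e-02, 2.000e-02, 3.000e-02]  (obs o_0=1)
t=1: δ = [1.600e-03, 1.800e-03, 1.200e-03, 1.800e-03, 6.000e-04]  ψ = [2, 0, 0, 0, 0]  (obs o_1=5)
t=2: δ = [5.400e-05, 1.440e-04, 5.400e-05, 5.400e-05, 7.200e-05]  ψ = [1, 0, 1, 3, 3]  (obs o_2=6)
t=3: δ = [4.320e-06, 2.880e-06, 4.320e-06, 2.160e-06, 2.880e-06]  ψ = [1, 1, 1, 4, 1]  (obs o_3=3)
t=4: δ = [1.728e-07, 1.296e-07, 8.640e-08, 1.296e-07, 1.152e-07]  ψ = [2, 0, 0, 0, 4]  (obs o_4=3)
backtrack: best end state = 0; path = [2, 0, 1, 2, 0]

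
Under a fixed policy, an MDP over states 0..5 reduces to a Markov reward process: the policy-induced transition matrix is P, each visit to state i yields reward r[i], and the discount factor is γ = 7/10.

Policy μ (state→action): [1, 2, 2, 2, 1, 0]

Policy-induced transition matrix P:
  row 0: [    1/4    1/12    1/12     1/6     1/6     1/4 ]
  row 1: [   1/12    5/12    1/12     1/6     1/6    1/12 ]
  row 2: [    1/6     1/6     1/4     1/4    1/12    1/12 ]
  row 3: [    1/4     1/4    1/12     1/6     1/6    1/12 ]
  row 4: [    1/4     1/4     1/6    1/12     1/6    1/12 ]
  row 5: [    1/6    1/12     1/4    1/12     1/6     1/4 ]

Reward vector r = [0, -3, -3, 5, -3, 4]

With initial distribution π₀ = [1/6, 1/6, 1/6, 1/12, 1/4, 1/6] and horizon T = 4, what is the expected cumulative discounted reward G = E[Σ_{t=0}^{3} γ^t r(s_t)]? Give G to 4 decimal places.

G = -1.0421

t=0: π = [0.1667, 0.1667, 0.1667, 0.0833, 0.2500, 0.1667], E[r] = -0.6667, γ^t·E[r] = -0.666667, running G = -0.666667
t=1: π = [0.1944, 0.2083, 0.1597, 0.1458, 0.1528, 0.1389], E[r] = -0.2778, γ^t·E[r] = -0.194444, running G = -0.861111
t=2: π = [0.1904, 0.2159, 0.1458, 0.1557, 0.1534, 0.1389], E[r] = -0.2112, γ^t·E[r] = -0.103501, running G = -0.964612
t=3: π = [0.1903, 0.2189, 0.1436, 0.1545, 0.1545, 0.1382], E[r] = -0.2259, γ^t·E[r] = -0.077479, running G = -1.042092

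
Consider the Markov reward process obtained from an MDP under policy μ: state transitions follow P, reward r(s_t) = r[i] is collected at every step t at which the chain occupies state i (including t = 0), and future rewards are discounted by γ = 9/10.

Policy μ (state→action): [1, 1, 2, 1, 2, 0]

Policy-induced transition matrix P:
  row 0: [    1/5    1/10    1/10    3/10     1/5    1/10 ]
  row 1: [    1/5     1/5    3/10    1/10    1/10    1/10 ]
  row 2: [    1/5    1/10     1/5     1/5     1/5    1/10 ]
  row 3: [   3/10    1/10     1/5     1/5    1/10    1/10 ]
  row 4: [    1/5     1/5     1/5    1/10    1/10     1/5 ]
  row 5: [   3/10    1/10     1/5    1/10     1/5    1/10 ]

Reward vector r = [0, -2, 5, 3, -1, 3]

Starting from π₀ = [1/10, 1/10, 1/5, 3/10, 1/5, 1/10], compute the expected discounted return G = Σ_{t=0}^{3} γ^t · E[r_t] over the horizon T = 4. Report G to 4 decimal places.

t=0: π = [0.1000, 0.1000, 0.2000, 0.3000, 0.2000, 0.1000], E[r] = 1.8000, γ^t·E[r] = 1.800000, running G = 1.800000
t=1: π = [0.2400, 0.1300, 0.2000, 0.1700, 0.1400, 0.1200], E[r] = 1.4700, γ^t·E[r] = 1.323000, running G = 3.123000
t=2: π = [0.2290, 0.1270, 0.1890, 0.1850, 0.1560, 0.1140], E[r] = 1.4320, γ^t·E[r] = 1.159920, running G = 4.282920
t=3: π = [0.2299, 0.1283, 0.1898, 0.1832, 0.1532, 0.1156], E[r] = 1.4356, γ^t·E[r] = 1.046552, running G = 5.329472

G = 5.3295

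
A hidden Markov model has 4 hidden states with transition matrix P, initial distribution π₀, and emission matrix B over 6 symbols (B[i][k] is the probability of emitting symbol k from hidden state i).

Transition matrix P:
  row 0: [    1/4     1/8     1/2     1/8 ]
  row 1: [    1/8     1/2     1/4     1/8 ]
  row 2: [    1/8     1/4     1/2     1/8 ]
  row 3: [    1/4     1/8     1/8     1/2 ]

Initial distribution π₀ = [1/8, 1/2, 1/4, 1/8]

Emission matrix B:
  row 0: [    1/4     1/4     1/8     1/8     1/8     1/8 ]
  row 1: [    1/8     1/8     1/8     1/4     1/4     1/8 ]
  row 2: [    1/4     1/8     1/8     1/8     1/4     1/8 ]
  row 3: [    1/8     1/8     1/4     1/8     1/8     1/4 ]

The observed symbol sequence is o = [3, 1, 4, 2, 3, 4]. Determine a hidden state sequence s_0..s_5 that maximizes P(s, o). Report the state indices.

path = [1, 1, 1, 1, 1, 1]

t=0: δ = [1.562e-02, 1.250e-01, 3.125e-02, 1.562e-02]  (obs o_0=3)
t=1: δ = [3.906e-03, 7.812e-03, 3.906e-03, 1.953e-03]  ψ = [1, 1, 1, 1]  (obs o_1=1)
t=2: δ = [1.221e-04, 9.766e-04, 4.883e-04, 1.221e-04]  ψ = [0, 1, 0, 1]  (obs o_2=4)
t=3: δ = [1.526e-05, 6.104e-05, 3.052e-05, 3.052e-05]  ψ = [1, 1, 1, 1]  (obs o_3=2)
t=4: δ = [9.537e-07, 7.629e-06, 1.907e-06, 1.907e-06]  ψ = [1, 1, 1, 3]  (obs o_4=3)
t=5: δ = [1.192e-07, 9.537e-07, 4.768e-07, 1.192e-07]  ψ = [1, 1, 1, 1]  (obs o_5=4)
backtrack: best end state = 1; path = [1, 1, 1, 1, 1, 1]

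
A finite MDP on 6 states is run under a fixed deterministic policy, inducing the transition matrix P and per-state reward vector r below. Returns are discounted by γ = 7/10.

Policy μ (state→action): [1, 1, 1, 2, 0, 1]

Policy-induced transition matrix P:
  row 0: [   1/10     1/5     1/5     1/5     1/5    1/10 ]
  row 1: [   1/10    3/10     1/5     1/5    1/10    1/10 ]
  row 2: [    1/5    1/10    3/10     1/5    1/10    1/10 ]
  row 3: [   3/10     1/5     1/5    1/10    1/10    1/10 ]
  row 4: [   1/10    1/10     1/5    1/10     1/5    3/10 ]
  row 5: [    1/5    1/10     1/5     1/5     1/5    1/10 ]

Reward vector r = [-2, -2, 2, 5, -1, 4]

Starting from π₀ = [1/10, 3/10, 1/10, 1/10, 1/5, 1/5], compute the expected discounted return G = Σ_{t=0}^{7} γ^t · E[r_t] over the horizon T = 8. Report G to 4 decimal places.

G = 2.6350

t=0: π = [0.1000, 0.3000, 0.1000, 0.1000, 0.2000, 0.2000], E[r] = 0.5000, γ^t·E[r] = 0.500000, running G = 0.500000
t=1: π = [0.1500, 0.1800, 0.2100, 0.1700, 0.1500, 0.1400], E[r] = 1.0200, γ^t·E[r] = 0.714000, running G = 1.214000
t=2: π = [0.1690, 0.1680, 0.2210, 0.1680, 0.1440, 0.1300], E[r] = 0.9840, γ^t·E[r] = 0.482160, running G = 1.696160
t=3: π = [0.1687, 0.1673, 0.2221, 0.1688, 0.1443, 0.1288], E[r] = 0.9871, γ^t·E[r] = 0.338575, running G = 2.034735
t=4: π = [0.1689, 0.1672, 0.2222, 0.1687, 0.1442, 0.1289], E[r] = 0.9870, γ^t·E[r] = 0.236981, running G = 2.271716
t=5: π = [0.1688, 0.1672, 0.2222, 0.1687, 0.1442, 0.1288], E[r] = 0.9871, γ^t·E[r] = 0.165899, running G = 2.437615
t=6: π = [0.1688, 0.1672, 0.2222, 0.1687, 0.1442, 0.1288], E[r] = 0.9871, γ^t·E[r] = 0.116128, running G = 2.553743
t=7: π = [0.1688, 0.1672, 0.2222, 0.1687, 0.1442, 0.1288], E[r] = 0.9871, γ^t·E[r] = 0.081290, running G = 2.635033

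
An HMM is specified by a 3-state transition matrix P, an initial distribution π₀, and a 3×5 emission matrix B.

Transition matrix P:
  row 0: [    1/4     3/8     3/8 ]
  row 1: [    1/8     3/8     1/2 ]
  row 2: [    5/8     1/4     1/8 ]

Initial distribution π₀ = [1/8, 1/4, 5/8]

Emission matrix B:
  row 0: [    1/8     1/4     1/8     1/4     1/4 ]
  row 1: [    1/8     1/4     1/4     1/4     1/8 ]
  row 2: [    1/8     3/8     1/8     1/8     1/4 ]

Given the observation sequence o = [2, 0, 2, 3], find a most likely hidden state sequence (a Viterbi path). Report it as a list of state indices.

t=0: δ = [1.562e-02, 6.250e-02, 7.812e-02]  (obs o_0=2)
t=1: δ = [6.104e-03, 2.930e-03, 3.906e-03]  ψ = [2, 1, 1]  (obs o_1=0)
t=2: δ = [3.052e-04, 5.722e-04, 2.861e-04]  ψ = [2, 0, 0]  (obs o_2=2)
t=3: δ = [4.470e-05, 5.364e-05, 3.576e-05]  ψ = [2, 1, 1]  (obs o_3=3)
backtrack: best end state = 1; path = [2, 0, 1, 1]

path = [2, 0, 1, 1]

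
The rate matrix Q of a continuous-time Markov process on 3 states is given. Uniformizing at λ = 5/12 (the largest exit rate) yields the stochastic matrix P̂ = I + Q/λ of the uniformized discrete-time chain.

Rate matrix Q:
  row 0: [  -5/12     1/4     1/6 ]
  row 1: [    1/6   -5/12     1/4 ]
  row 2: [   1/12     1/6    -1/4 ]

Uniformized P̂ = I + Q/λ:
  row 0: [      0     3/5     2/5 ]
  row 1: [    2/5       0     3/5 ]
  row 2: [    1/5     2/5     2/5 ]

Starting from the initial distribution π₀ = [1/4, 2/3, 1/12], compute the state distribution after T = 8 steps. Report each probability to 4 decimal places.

t=0: π = [0.2500, 0.6667, 0.0833]
t=1: π = [0.2833, 0.1833, 0.5333]
t=2: π = [0.1800, 0.3833, 0.4367]
t=3: π = [0.2407, 0.2827, 0.4767]
t=4: π = [0.2084, 0.3351, 0.4565]
t=5: π = [0.2253, 0.3077, 0.4670]
t=6: π = [0.2165, 0.3220, 0.4615]
t=7: π = [0.2211, 0.3145, 0.4644]
t=8: π = [0.2187, 0.3184, 0.4629]

π = [0.2187, 0.3184, 0.4629]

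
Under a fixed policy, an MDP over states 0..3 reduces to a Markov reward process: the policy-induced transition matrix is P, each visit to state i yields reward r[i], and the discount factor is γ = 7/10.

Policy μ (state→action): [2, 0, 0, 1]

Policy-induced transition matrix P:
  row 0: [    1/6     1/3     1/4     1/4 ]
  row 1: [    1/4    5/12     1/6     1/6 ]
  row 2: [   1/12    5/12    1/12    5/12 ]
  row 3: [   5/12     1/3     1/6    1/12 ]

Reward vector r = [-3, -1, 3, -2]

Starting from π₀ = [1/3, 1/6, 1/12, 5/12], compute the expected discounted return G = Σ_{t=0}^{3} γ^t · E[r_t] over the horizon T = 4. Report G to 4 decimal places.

G = -3.2633

t=0: π = [0.3333, 0.1667, 0.0833, 0.4167], E[r] = -1.7500, γ^t·E[r] = -1.750000, running G = -1.750000
t=1: π = [0.2778, 0.3542, 0.1875, 0.1806], E[r] = -0.9861, γ^t·E[r] = -0.690278, running G = -2.440278
t=2: π = [0.2257, 0.3785, 0.1742, 0.2216], E[r] = -0.9763, γ^t·E[r] = -0.478374, running G = -2.918652
t=3: π = [0.2391, 0.3794, 0.1710, 0.2106], E[r] = -1.0049, γ^t·E[r] = -0.344687, running G = -3.263339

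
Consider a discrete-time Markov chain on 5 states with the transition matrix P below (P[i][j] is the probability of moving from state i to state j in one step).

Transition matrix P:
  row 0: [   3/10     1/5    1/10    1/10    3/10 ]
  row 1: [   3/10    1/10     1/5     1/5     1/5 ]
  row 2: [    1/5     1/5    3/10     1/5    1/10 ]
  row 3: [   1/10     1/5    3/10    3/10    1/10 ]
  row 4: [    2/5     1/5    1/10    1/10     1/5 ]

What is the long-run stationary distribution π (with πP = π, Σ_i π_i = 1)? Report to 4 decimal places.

π = [0.2657, 0.1818, 0.1906, 0.1716, 0.1903]

Balance equations π_j = Σ_i π_i·P[i][j]:
  π_0 = 3/10·π_0 + 3/10·π_1 + 1/5·π_2 + 1/10·π_3 + 2/5·π_4
  π_1 = 1/5·π_0 + 1/10·π_1 + 1/5·π_2 + 1/5·π_3 + 1/5·π_4
  π_2 = 1/10·π_0 + 1/5·π_1 + 3/10·π_2 + 3/10·π_3 + 1/10·π_4
  π_3 = 1/10·π_0 + 1/5·π_1 + 1/5·π_2 + 3/10·π_3 + 1/10·π_4
  normalize: π_0 + π_1 + π_2 + π_3 + π_4 = 1
Solving the linear system gives exactly π = [1993/7502, 2/11, 65/341, 117/682, 714/3751].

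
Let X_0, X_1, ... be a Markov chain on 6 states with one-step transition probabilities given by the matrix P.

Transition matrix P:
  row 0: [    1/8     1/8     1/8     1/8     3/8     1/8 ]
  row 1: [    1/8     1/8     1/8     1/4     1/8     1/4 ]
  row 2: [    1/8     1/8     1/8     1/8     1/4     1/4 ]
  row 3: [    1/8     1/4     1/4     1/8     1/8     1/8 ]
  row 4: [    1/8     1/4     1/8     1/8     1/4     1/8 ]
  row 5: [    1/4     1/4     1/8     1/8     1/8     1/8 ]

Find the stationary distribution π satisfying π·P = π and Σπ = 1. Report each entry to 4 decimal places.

π = [0.1458, 0.1901, 0.1436, 0.1488, 0.2050, 0.1667]

Balance equations π_j = Σ_i π_i·P[i][j]:
  π_0 = 1/8·π_0 + 1/8·π_1 + 1/8·π_2 + 1/8·π_3 + 1/8·π_4 + 1/4·π_5
  π_1 = 1/8·π_0 + 1/8·π_1 + 1/8·π_2 + 1/4·π_3 + 1/4·π_4 + 1/4·π_5
  π_2 = 1/8·π_0 + 1/8·π_1 + 1/8·π_2 + 1/4·π_3 + 1/8·π_4 + 1/8·π_5
  π_3 = 1/8·π_0 + 1/4·π_1 + 1/8·π_2 + 1/8·π_3 + 1/8·π_4 + 1/8·π_5
  π_4 = 3/8·π_0 + 1/8·π_1 + 1/4·π_2 + 1/8·π_3 + 1/4·π_4 + 1/8·π_5
  normalize: π_0 + π_1 + π_2 + π_3 + π_4 + π_5 = 1
Solving the linear system gives exactly π = [5395/36993, 7031/36993, 5312/36993, 5503/36993, 7585/36993, 6167/36993].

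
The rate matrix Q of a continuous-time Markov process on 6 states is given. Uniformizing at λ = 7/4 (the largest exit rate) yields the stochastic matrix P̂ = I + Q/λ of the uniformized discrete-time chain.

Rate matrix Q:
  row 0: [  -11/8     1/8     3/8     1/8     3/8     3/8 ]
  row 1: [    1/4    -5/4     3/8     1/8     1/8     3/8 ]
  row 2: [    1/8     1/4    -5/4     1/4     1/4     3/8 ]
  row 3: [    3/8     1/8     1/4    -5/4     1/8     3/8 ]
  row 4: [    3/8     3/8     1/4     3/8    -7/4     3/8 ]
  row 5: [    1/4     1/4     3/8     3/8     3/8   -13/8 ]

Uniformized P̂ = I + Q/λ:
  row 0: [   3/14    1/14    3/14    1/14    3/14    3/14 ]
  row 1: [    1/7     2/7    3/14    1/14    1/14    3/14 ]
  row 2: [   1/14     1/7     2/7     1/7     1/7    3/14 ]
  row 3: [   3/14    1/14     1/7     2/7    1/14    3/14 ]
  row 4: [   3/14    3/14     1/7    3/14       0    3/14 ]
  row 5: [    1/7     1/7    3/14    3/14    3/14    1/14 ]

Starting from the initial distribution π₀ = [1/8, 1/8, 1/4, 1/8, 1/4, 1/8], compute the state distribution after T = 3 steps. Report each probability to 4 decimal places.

π = [0.1604, 0.1503, 0.2081, 0.1670, 0.1265, 0.1877]

t=0: π = [0.1250, 0.1250, 0.2500, 0.1250, 0.2500, 0.1250]
t=1: π = [0.1607, 0.1607, 0.2054, 0.1696, 0.1071, 0.1964]
t=2: π = [0.1594, 0.1499, 0.2092, 0.1658, 0.1295, 0.1862]
t=3: π = [0.1604, 0.1503, 0.2081, 0.1670, 0.1265, 0.1877]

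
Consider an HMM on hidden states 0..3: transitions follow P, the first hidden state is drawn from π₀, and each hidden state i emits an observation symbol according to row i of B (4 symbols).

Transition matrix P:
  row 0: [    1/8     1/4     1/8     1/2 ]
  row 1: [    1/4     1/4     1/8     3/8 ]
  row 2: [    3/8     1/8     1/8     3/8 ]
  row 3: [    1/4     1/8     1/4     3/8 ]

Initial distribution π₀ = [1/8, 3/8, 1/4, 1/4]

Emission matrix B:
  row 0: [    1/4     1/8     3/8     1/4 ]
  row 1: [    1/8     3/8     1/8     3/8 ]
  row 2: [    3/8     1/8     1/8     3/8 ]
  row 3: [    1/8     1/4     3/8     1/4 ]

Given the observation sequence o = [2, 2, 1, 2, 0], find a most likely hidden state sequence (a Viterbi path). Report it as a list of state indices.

path = [3, 3, 3, 3, 2]

t=0: δ = [4.688e-02, 4.688e-02, 3.125e-02, 9.375e-02]  (obs o_0=2)
t=1: δ = [8.789e-03, 1.465e-03, 2.930e-03, 1.318e-02]  ψ = [3, 0, 3, 3]  (obs o_1=2)
t=2: δ = [4.120e-04, 8.240e-04, 4.120e-04, 1.236e-03]  ψ = [3, 0, 3, 3]  (obs o_2=1)
t=3: δ = [1.159e-04, 2.575e-05, 3.862e-05, 1.738e-04]  ψ = [3, 1, 3, 3]  (obs o_3=2)
t=4: δ = [1.086e-05, 3.621e-06, 1.629e-05, 8.147e-06]  ψ = [3, 0, 3, 3]  (obs o_4=0)
backtrack: best end state = 2; path = [3, 3, 3, 3, 2]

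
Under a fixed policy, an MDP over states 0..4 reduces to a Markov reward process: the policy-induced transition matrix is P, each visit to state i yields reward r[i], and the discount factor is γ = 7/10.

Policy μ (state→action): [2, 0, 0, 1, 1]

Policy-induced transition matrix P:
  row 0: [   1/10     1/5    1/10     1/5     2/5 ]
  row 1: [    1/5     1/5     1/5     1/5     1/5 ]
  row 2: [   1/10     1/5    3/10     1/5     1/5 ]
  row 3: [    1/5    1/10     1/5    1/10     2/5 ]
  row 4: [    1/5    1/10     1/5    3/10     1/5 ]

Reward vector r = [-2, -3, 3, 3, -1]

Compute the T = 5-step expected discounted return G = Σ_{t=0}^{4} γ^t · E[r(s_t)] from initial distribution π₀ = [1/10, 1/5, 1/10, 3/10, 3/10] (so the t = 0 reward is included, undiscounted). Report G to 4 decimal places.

G = 0.3860

t=0: π = [0.1000, 0.2000, 0.1000, 0.3000, 0.3000], E[r] = 0.1000, γ^t·E[r] = 0.100000, running G = 0.100000
t=1: π = [0.1800, 0.1400, 0.2000, 0.2000, 0.2800], E[r] = 0.1400, γ^t·E[r] = 0.098000, running G = 0.198000
t=2: π = [0.1620, 0.1520, 0.2020, 0.2080, 0.2760], E[r] = 0.1740, γ^t·E[r] = 0.085260, running G = 0.283260
t=3: π = [0.1636, 0.1516, 0.2040, 0.2068, 0.2740], E[r] = 0.1764, γ^t·E[r] = 0.060505, running G = 0.343765
t=4: π = [0.1632, 0.1519, 0.2040, 0.2067, 0.2741], E[r] = 0.1760, γ^t·E[r] = 0.042248, running G = 0.386013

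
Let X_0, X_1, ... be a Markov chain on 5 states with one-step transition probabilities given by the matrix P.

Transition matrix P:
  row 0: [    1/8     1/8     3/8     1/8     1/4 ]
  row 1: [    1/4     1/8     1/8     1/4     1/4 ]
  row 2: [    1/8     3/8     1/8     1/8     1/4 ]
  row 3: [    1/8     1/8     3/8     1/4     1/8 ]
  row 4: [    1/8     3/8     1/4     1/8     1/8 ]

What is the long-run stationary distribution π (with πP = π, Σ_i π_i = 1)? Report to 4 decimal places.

Balance equations π_j = Σ_i π_i·P[i][j]:
  π_0 = 1/8·π_0 + 1/4·π_1 + 1/8·π_2 + 1/8·π_3 + 1/8·π_4
  π_1 = 1/8·π_0 + 1/8·π_1 + 3/8·π_2 + 1/8·π_3 + 3/8·π_4
  π_2 = 3/8·π_0 + 1/8·π_1 + 1/8·π_2 + 3/8·π_3 + 1/4·π_4
  π_3 = 1/8·π_0 + 1/4·π_1 + 1/8·π_2 + 1/4·π_3 + 1/8·π_4
  normalize: π_0 + π_1 + π_2 + π_3 + π_4 = 1
Solving the linear system gives exactly π = [91/590, 69/295, 1237/5310, 52/295, 538/2655].

π = [0.1542, 0.2339, 0.2330, 0.1763, 0.2026]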